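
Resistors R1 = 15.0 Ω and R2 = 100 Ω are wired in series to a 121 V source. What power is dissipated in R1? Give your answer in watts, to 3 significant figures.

Series elements share the same current, so find I first, then use P = I²R.
R_total = 15.0 + 100 = 115.0 Ω
I = V / R_total = 121 / 115.0 = 1.052 A
P_R1 = I² × R1 = (1.052)² × 15.0 = 16.61 W

16.6 W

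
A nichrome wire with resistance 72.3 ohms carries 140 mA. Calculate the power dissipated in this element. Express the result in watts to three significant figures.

With I and R stated, P = I²R applies in one step.
P = (0.1400 A)² × 72.3 Ω = 1.417 W

1.42 W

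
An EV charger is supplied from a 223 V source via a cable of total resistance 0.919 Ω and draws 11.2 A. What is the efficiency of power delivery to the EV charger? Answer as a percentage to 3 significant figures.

95.4 %

The cable carries the full 11.2 A.
P_line = I² R_line = (11.20)² × 0.919 = 115.3 W
P_source = V I = 223 × 11.20 = 2498 W; P_load = 2382 W
η = P_load / P_source = 2382 / 2498 = 0.9538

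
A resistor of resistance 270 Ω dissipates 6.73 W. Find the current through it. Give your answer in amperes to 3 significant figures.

0.158 A

From P = V I = I²R = V²/R, with the two given quantities we get I = √(P / R).
I = √(6.73 / 270) = 0.1579 A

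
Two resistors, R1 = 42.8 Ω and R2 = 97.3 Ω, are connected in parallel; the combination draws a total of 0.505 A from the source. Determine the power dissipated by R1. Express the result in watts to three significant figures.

Parallel branches share V, not I — compute V via R_eq, then use V²/R for the target branch.
1/R_eq = 1/42.8 + 1/97.3 ⇒ R_eq = 29.72 Ω
V = I_total × R_eq = 0.5050 × 29.72 = 15.01 V
P_R1 = V² / R1 = (15.01)² / 42.8 = 5.265 W

5.26 W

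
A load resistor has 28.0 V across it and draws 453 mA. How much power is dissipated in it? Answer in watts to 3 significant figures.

Both the voltage across and the current through the element are known, so P = V I applies directly.
P = 28.0 V × 0.4530 A = 12.68 W

12.7 W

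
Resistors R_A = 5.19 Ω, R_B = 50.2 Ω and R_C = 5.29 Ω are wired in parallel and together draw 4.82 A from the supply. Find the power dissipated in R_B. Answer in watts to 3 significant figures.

2.87 W

Parallel branches share V, not I — compute V via R_eq, then use V²/R for the target branch.
1/R_eq = 1/5.19 + 1/50.2 + 1/5.29 ⇒ R_eq = 2.490 Ω
V = I_total × R_eq = 4.820 × 2.490 = 12.00 V
P_R_B = V² / R_B = (12.00)² / 50.2 = 2.869 W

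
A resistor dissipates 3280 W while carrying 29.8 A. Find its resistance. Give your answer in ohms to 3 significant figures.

3.69 Ω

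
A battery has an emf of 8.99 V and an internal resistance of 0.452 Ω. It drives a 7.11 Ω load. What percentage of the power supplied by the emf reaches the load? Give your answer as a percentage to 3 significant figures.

η = P_load/(P_load+P_int) = I²R/(I²R+I²r) = R/(R+r) — the I² cancels for series elements.
η = R / (R + r) = 7.11 / (7.11 + 0.452) = 0.9402

94.0 %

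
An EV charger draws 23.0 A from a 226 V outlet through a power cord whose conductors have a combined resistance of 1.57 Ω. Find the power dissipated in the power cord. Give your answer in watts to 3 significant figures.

The power cord is a series resistance carrying the load current; its dissipation is I²R_line.
The power cord carries the full 23.0 A.
P_line = I² R_line = (23.00)² × 1.57 = 830.5 W

831 W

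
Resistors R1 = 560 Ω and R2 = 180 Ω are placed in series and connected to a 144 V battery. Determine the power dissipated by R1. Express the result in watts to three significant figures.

21.2 W

Series elements share the same current, so find I first, then use P = I²R.
R_total = 560 + 180 = 740.0 Ω
I = V / R_total = 144 / 740.0 = 0.1946 A
P_R1 = I² × R1 = (0.1946)² × 560 = 21.21 W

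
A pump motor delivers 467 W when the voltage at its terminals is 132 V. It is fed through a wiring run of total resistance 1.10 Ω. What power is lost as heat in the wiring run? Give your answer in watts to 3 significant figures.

13.8 W

Only the current and the line resistance are needed for the I²R loss.
I = P / V = 467 / 132 = 3.538 A through the wiring run.
P_line = I² R_line = (3.538)² × 1.10 = 13.77 W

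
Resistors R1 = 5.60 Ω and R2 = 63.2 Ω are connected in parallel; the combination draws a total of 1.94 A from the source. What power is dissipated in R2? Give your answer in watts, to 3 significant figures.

Only the total current is stated, so first find the parallel equivalent to get the voltage across the combination.
1/R_eq = 1/5.60 + 1/63.2 ⇒ R_eq = 5.144 Ω
V = I_total × R_eq = 1.940 × 5.144 = 9.980 V
P_R2 = V² / R2 = (9.980)² / 63.2 = 1.576 W

1.58 W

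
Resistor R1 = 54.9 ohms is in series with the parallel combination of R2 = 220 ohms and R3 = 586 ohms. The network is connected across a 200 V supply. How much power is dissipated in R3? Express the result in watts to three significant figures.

First combine the parallel branches into one equivalent R_p, then R1 + R_p is a series pair.
R_p = (220×586)/(220+586) = 160.0 Ω
R_total = 54.9 + 160.0 = 214.9 Ω
I = V / R_total = 200 / 214.9 = 0.9309 A
Voltage across the parallel pair: V_p = I × R_p = 0.9309 × 160.0 = 148.9 V
With V_p across R3, its power is V_p²/R3.
P_R3 = (148.9)² / 586 = 37.83 W

37.8 W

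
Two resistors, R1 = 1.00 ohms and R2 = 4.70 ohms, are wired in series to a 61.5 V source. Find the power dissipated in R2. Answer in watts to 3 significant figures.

547 W

Every series element carries the same I. Get I from the total resistance, then P = I² × R2.
R_total = 1.00 + 4.70 = 5.700 Ω
I = V / R_total = 61.5 / 5.700 = 10.79 A
P_R2 = I² × R2 = (10.79)² × 4.70 = 547.1 W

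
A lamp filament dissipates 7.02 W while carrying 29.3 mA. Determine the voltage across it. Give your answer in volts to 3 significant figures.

240 V

From P = V I = I²R = V²/R, with the two given quantities we get V = P / I.
V = 7.02 / 0.02930 = 239.6 V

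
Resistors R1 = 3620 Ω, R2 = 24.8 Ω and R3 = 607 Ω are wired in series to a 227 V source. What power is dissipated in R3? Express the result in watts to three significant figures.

1.73 W

Since the resistors are in series they all carry the loop current I = V/R_total; the power in any one is I²R.
R_total = 3620 + 24.8 + 607 = 4252 Ω
I = V / R_total = 227 / 4252 = 0.05339 A
P_R3 = I² × R3 = (0.05339)² × 607 = 1.730 W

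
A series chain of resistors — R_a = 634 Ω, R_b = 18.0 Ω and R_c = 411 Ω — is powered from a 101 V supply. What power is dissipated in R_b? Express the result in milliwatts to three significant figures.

Every series element carries the same I. Get I from the total resistance, then P = I² × R_b.
R_total = 634 + 18.0 + 411 = 1063 Ω
I = V / R_total = 101 / 1063 = 0.09501 A
P_R_b = I² × R_b = (0.09501)² × 18.0 = 0.1625 W

162 mW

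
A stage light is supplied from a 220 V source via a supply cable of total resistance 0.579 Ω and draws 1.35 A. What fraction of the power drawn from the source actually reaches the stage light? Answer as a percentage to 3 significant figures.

99.6 %

The supply cable carries the full 1.35 A.
P_line = I² R_line = (1.350)² × 0.579 = 1.055 W
P_source = V I = 220 × 1.350 = 297.0 W; P_load = 295.9 W
η = P_load / P_source = 295.9 / 297.0 = 0.9964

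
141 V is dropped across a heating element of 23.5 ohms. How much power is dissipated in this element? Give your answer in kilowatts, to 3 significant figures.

0.846 kW

With V across and R both known, P = V²/R gives the dissipation directly.
P = (141 V)² / 23.5 Ω = 846.0 W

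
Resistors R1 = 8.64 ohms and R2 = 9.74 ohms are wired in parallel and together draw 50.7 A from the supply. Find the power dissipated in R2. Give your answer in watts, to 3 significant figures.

The branches share the same voltage, but only the total current is given — find V from the equivalent resistance first.
1/R_eq = 1/8.64 + 1/9.74 ⇒ R_eq = 4.579 Ω
V = I_total × R_eq = 50.70 × 4.579 = 232.1 V
P_R2 = V² / R2 = (232.1)² / 9.74 = 5532 W

5530 W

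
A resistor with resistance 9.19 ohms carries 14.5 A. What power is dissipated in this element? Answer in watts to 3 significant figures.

1930 W

The current through and the resistance of the element are both given; use P = I²R.
P = (14.50 A)² × 9.19 Ω = 1932 W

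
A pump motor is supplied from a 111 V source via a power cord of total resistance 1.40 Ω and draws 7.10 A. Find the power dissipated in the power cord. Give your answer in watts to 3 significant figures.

70.6 W

Line loss is just I²R for the cable — we know both I and R_line directly.
The power cord carries the full 7.10 A.
P_line = I² R_line = (7.100)² × 1.40 = 70.57 W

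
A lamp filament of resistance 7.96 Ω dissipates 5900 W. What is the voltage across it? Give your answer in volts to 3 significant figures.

Rearranging the power relation for the two known quantities gives V = √(P R).
V = √(5900 × 7.96) = 216.7 V

217 V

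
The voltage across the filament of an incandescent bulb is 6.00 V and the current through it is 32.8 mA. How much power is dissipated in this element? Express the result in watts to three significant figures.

0.197 W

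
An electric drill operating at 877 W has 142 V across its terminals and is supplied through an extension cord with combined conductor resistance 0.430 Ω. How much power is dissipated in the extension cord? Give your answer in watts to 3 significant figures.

Only the current and the line resistance are needed for the I²R loss.
I = P / V = 877 / 142 = 6.176 A through the extension cord.
P_line = I² R_line = (6.176)² × 0.430 = 16.40 W

16.4 W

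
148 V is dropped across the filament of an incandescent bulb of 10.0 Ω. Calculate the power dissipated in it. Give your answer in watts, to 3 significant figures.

2190 W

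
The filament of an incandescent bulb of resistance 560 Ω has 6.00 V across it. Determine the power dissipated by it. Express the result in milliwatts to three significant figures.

With V across and R both known, P = V²/R gives the dissipation directly.
P = (6.00 V)² / 560 Ω = 0.06429 W

64.3 mW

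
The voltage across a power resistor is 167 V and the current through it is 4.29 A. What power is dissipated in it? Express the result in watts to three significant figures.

V and I are known directly — P = V I, no intermediate step needed.
P = 167 V × 4.290 A = 716.4 W

716 W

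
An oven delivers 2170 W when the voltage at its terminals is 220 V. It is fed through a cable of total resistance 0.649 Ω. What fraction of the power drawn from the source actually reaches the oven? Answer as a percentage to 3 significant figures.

97.2 %

I = P / V = 2170 / 220 = 9.864 A through the cable.
P_line = I² R_line = (9.864)² × 0.649 = 63.14 W
P_source = P_load + P_line = 2170 + 63.14 = 2233 W
η = P_load / P_source = 2170 / 2233 = 0.9717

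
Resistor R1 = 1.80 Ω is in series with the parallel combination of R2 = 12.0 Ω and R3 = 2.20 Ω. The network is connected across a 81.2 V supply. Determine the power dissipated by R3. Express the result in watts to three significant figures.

774 W

Reduce the parallel pair to R_p first; the network is then a simple series string.
R_p = (12.0×2.20)/(12.0+2.20) = 1.859 Ω
R_total = 1.80 + 1.859 = 3.659 Ω
I = V / R_total = 81.2 / 3.659 = 22.19 A
Voltage across the parallel pair: V_p = I × R_p = 22.19 × 1.859 = 41.26 V
With V_p across R3, its power is V_p²/R3.
P_R3 = (41.26)² / 2.20 = 773.7 W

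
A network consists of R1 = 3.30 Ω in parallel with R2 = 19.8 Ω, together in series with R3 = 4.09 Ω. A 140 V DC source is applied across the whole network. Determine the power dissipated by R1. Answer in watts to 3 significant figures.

993 W

First find R_p for the parallel pair, then treat R_p + R3 as a series loop.
R_p = (3.30×19.8)/(3.30+19.8) = 2.829 Ω
R_total = R_p + 4.09 = 2.829 + 4.09 = 6.919 Ω
I = V / R_total = 140 / 6.919 = 20.24 A
Voltage across the parallel pair: V_p = I × R_p = 20.24 × 2.829 = 57.24 V
R1 sits across V_p; its power is V_p²/R.
P_R1 = (57.24)² / 3.30 = 992.8 W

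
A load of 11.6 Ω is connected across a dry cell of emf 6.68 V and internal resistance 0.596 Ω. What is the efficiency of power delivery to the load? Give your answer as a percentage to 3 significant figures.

η = P_load/(P_load+P_int) = I²R/(I²R+I²r) = R/(R+r) — the I² cancels for series elements.
η = R / (R + r) = 11.6 / (11.6 + 0.596) = 0.9511

95.1 %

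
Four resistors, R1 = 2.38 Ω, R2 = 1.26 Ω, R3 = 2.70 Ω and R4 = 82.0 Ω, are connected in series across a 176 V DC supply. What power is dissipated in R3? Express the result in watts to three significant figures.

Since the resistors are in series they all carry the loop current I = V/R_total; the power in any one is I²R.
R_total = 2.38 + 1.26 + 2.70 + 82.0 = 88.34 Ω
I = V / R_total = 176 / 88.34 = 1.992 A
P_R3 = I² × R3 = (1.992)² × 2.70 = 10.72 W

10.7 W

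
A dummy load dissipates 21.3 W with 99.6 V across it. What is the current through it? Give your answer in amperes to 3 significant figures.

0.214 A

Rearranging the power relation for the two known quantities gives I = P / V.
I = 21.3 / 99.6 = 0.2139 A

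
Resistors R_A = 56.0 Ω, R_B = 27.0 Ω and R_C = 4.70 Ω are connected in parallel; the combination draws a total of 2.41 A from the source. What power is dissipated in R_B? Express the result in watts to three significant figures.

Only the total current is stated, so first find the parallel equivalent to get the voltage across the combination.
1/R_eq = 1/56.0 + 1/27.0 + 1/4.70 ⇒ R_eq = 3.736 Ω
V = I_total × R_eq = 2.410 × 3.736 = 9.004 V
P_R_B = V² / R_B = (9.004)² / 27.0 = 3.003 W

3.00 W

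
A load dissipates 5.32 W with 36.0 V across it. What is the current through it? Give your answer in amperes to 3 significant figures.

0.148 A

The two known quantities fix the third via I = P / V.
I = 5.32 / 36.0 = 0.1478 A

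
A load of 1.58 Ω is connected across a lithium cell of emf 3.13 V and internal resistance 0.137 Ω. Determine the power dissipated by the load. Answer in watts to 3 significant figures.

The internal resistance and the load are in series, so the same I flows through both; get I from ε/(r+R), then I²R for the load.
I = ε / (r + R) = 3.13 / (0.137 + 1.58) = 1.823 A
P_load = I² R = (1.823)² × 1.58 = 5.251 W

5.25 W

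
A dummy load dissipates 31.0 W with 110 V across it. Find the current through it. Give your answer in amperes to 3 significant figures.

From P = V I = I²R = V²/R, with the two given quantities we get I = P / V.
I = 31.0 / 110 = 0.2818 A

0.282 A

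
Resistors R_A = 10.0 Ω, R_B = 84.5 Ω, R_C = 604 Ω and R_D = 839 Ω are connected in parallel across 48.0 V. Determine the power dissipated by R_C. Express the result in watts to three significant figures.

Parallel branches share the same voltage; P = V²/R gives the branch power in one step.
P_R_C = V² / R_C = (48.0)² / 604 Ω = 3.815 W

3.81 W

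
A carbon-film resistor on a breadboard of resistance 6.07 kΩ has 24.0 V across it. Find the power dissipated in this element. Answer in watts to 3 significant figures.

0.0949 W

Voltage and resistance are given, so P = V²/R is the one-step route.
P = (24.0 V)² / 6070 Ω = 0.09489 W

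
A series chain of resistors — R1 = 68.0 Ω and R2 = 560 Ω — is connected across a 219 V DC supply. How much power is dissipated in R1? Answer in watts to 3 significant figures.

In a series string the same current flows through every resistor — find that current, then P = I²R for the one we want.
R_total = 68.0 + 560 = 628.0 Ω
I = V / R_total = 219 / 628.0 = 0.3487 A
P_R1 = I² × R1 = (0.3487)² × 68.0 = 8.269 W

8.27 W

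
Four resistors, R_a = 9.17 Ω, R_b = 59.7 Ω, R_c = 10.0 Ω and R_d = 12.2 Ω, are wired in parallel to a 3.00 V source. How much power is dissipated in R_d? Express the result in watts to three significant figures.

Each parallel branch sees the full supply voltage, so P = V²/R applies directly to the target branch.
P_R_d = V² / R_d = (3.00)² / 12.2 Ω = 0.7377 W

0.738 W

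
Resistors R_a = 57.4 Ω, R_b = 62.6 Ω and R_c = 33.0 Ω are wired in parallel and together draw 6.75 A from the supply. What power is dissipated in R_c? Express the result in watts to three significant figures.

340 W

We need the common branch voltage; get it from I_total × R_eq, then P = V²/R for the branch.
1/R_eq = 1/57.4 + 1/62.6 + 1/33.0 ⇒ R_eq = 15.70 Ω
V = I_total × R_eq = 6.750 × 15.70 = 106.0 V
P_R_c = V² / R_c = (106.0)² / 33.0 = 340.3 W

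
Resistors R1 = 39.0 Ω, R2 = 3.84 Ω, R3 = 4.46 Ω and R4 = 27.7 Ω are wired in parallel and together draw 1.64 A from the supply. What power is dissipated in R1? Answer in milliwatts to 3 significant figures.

The branches share the same voltage, but only the total current is given — find V from the equivalent resistance first.
1/R_eq = 1/39.0 + 1/3.84 + 1/4.46 + 1/27.7 ⇒ R_eq = 1.830 Ω
V = I_total × R_eq = 1.640 × 1.830 = 3.002 V
P_R1 = V² / R1 = (3.002)² / 39.0 = 0.2310 W

231 mW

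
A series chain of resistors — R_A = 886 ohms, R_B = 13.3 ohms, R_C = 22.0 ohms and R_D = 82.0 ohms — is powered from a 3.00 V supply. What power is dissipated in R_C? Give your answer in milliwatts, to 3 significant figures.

0.197 mW

In a series string the same current flows through every resistor — find that current, then P = I²R for the one we want.
R_total = 886 + 13.3 + 22.0 + 82.0 = 1003 Ω
I = V / R_total = 3.00 / 1003 = 0.002990 A
P_R_C = I² × R_C = (0.002990)² × 22.0 = 0.0001967 W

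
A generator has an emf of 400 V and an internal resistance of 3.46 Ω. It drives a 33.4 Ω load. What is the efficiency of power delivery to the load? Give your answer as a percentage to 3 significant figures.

The source delivers εI, of which I²R reaches the load and I²r is lost; since I is common, η = R/(R+r).
η = R / (R + r) = 33.4 / (33.4 + 3.46) = 0.9061

90.6 %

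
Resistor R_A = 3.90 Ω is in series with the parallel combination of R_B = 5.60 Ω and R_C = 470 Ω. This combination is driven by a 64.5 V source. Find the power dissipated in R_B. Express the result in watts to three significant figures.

Replace R_B and R_C with their parallel equivalent so the circuit becomes R_A in series with R_p.
R_p = (5.60×470)/(5.60+470) = 5.534 Ω
R_total = 3.90 + 5.534 = 9.434 Ω
I = V / R_total = 64.5 / 9.434 = 6.837 A
Voltage across the parallel pair: V_p = I × R_p = 6.837 × 5.534 = 37.84 V
R_B is across V_p, so use P = V²/R for that branch.
P_R_B = (37.84)² / 5.60 = 255.6 W

256 W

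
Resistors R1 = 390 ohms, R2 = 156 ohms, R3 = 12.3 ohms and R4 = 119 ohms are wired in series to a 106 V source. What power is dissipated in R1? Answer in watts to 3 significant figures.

9.55 W

Since the resistors are in series they all carry the loop current I = V/R_total; the power in any one is I²R.
R_total = 390 + 156 + 12.3 + 119 = 677.3 Ω
I = V / R_total = 106 / 677.3 = 0.1565 A
P_R1 = I² × R1 = (0.1565)² × 390 = 9.552 W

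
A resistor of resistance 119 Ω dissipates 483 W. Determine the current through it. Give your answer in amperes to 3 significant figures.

2.01 A

The two known quantities fix the third via I = √(P / R).
I = √(483 / 119) = 2.015 A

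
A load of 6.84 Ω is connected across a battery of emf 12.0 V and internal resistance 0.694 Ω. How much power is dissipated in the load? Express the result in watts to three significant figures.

17.4 W

Find the circuit current first, then P = I²R for the load (series elements share I).
I = ε / (r + R) = 12.0 / (0.694 + 6.84) = 1.593 A
P_load = I² R = (1.593)² × 6.84 = 17.35 W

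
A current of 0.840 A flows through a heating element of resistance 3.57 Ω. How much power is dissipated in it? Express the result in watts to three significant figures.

2.52 W

Current and resistance are given, so P = I²R is the direct form.
P = (0.8400 A)² × 3.57 Ω = 2.519 W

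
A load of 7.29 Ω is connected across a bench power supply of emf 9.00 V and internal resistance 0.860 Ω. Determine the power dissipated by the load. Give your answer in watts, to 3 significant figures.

8.89 W

With r and R in series, I = ε/(r+R); the load dissipates I²R.
I = ε / (r + R) = 9.00 / (0.860 + 7.29) = 1.104 A
P_load = I² R = (1.104)² × 7.29 = 8.890 W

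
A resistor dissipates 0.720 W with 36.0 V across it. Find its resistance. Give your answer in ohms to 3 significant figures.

From P = V I = I²R = V²/R, with the two given quantities we get R = V² / P.
R = (36.0)² / 0.720 = 1800 Ω

1800 Ω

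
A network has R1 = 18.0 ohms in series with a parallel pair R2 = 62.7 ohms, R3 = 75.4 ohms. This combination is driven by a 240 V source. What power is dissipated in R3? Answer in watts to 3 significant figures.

328 W

Replace R2 and R3 with their parallel equivalent so the circuit becomes R1 in series with R_p.
R_p = (62.7×75.4)/(62.7+75.4) = 34.23 Ω
R_total = 18.0 + 34.23 = 52.23 Ω
I = V / R_total = 240 / 52.23 = 4.595 A
Voltage across the parallel pair: V_p = I × R_p = 4.595 × 34.23 = 157.3 V
With V_p across R3, its power is V_p²/R3.
P_R3 = (157.3)² / 75.4 = 328.1 W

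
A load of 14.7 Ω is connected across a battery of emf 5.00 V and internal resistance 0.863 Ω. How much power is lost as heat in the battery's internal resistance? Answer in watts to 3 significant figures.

0.0891 W

r is in series with the load, so it carries the full circuit current — the loss in it is I²r.
I = ε / (r + R) = 5.00 / (0.863 + 14.7) = 0.3213 A
P_int = I² r = (0.3213)² × 0.863 = 0.08908 W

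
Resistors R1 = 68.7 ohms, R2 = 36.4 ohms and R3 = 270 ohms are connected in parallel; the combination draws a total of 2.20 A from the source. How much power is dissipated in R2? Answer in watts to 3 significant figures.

Only the total current is stated, so first find the parallel equivalent to get the voltage across the combination.
1/R_eq = 1/68.7 + 1/36.4 + 1/270 ⇒ R_eq = 21.87 Ω
V = I_total × R_eq = 2.200 × 21.87 = 48.11 V
P_R2 = V² / R2 = (48.11)² / 36.4 = 63.58 W

63.6 W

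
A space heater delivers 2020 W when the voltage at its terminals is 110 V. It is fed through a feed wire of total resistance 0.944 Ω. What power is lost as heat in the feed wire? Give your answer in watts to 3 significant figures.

318 W

The feed wire is a series resistance carrying the load current; its dissipation is I²R_line.
I = P / V = 2020 / 110 = 18.36 A through the feed wire.
P_line = I² R_line = (18.36)² × 0.944 = 318.3 W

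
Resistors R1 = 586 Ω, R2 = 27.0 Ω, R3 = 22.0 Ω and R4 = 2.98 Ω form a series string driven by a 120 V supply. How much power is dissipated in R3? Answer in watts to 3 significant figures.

Series elements share the same current, so find I first, then use P = I²R.
R_total = 586 + 27.0 + 22.0 + 2.98 = 638.0 Ω
I = V / R_total = 120 / 638.0 = 0.1881 A
P_R3 = I² × R3 = (0.1881)² × 22.0 = 0.7783 W

0.778 W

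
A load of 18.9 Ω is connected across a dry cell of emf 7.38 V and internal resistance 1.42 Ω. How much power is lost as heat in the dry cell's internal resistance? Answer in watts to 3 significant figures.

0.187 W

The internal resistance carries the same current as the load; P_int = I²r.
I = ε / (r + R) = 7.38 / (1.42 + 18.9) = 0.3632 A
P_int = I² r = (0.3632)² × 1.42 = 0.1873 W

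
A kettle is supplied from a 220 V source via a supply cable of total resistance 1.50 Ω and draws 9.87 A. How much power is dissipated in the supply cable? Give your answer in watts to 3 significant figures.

Only the current and the line resistance are needed for the I²R loss.
The supply cable carries the full 9.87 A.
P_line = I² R_line = (9.870)² × 1.50 = 146.1 W

146 W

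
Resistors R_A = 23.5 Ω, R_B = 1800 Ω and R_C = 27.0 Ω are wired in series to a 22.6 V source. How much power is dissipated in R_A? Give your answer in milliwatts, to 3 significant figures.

In a series string the same current flows through every resistor — find that current, then P = I²R for the one we want.
R_total = 23.5 + 1800 + 27.0 = 1850 Ω
I = V / R_total = 22.6 / 1850 = 0.01221 A
P_R_A = I² × R_A = (0.01221)² × 23.5 = 0.003505 W

3.51 mW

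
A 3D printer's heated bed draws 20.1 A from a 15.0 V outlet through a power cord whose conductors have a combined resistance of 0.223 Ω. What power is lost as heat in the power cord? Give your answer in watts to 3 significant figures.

The power cord and load are in series, so the same current flows in both; the loss is I²R_line.
The power cord carries the full 20.1 A.
P_line = I² R_line = (20.10)² × 0.223 = 90.09 W

90.1 W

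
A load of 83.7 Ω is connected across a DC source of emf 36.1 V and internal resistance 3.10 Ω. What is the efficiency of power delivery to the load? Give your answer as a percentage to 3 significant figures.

Both r and R carry the same current, so the power split is just the resistance split: η = R/(R+r).
η = R / (R + r) = 83.7 / (83.7 + 3.10) = 0.9643

96.4 %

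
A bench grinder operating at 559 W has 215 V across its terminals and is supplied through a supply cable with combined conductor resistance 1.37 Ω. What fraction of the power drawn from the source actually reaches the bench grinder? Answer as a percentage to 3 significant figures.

98.4 %

I = P / V = 559 / 215 = 2.600 A through the supply cable.
P_line = I² R_line = (2.600)² × 1.37 = 9.261 W
P_source = P_load + P_line = 559.0 + 9.261 = 568.3 W
η = P_load / P_source = 559.0 / 568.3 = 0.9837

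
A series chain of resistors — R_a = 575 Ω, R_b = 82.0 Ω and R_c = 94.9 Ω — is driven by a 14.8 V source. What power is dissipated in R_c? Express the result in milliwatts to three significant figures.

36.8 mW

Since the resistors are in series they all carry the loop current I = V/R_total; the power in any one is I²R.
R_total = 575 + 82.0 + 94.9 = 751.9 Ω
I = V / R_total = 14.8 / 751.9 = 0.01968 A
P_R_c = I² × R_c = (0.01968)² × 94.9 = 0.03677 W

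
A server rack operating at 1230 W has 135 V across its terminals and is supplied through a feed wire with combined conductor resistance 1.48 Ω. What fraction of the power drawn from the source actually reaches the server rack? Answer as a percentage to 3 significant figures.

I = P / V = 1230 / 135 = 9.111 A through the feed wire.
P_line = I² R_line = (9.111)² × 1.48 = 122.9 W
P_source = P_load + P_line = 1230 + 122.9 = 1353 W
η = P_load / P_source = 1230 / 1353 = 0.9092

90.9 %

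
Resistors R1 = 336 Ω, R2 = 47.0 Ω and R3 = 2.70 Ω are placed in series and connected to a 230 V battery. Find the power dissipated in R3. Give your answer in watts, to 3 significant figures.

Series elements share the same current, so find I first, then use P = I²R.
R_total = 336 + 47.0 + 2.70 = 385.7 Ω
I = V / R_total = 230 / 385.7 = 0.5963 A
P_R3 = I² × R3 = (0.5963)² × 2.70 = 0.9601 W

0.960 W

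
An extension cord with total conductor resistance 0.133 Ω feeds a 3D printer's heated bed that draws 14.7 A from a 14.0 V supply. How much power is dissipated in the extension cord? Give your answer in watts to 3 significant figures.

28.7 W

Only the current and the line resistance are needed for the I²R loss.
The extension cord carries the full 14.7 A.
P_line = I² R_line = (14.70)² × 0.133 = 28.74 W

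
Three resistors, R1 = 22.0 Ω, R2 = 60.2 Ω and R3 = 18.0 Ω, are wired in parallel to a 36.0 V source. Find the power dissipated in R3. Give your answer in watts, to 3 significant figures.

72.0 W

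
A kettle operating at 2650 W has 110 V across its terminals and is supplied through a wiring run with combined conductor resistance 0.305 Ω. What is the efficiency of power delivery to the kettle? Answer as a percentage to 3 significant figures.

I = P / V = 2650 / 110 = 24.09 A through the wiring run.
P_line = I² R_line = (24.09)² × 0.305 = 177.0 W
P_source = P_load + P_line = 2650 + 177.0 = 2827 W
η = P_load / P_source = 2650 / 2827 = 0.9374

93.7 %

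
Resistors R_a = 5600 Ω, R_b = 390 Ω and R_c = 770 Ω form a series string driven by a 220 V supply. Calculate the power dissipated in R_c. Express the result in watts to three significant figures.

0.816 W

Series elements share the same current, so find I first, then use P = I²R.
R_total = 5600 + 390 + 770 = 6760 Ω
I = V / R_total = 220 / 6760 = 0.03254 A
P_R_c = I² × R_c = (0.03254)² × 770 = 0.8155 W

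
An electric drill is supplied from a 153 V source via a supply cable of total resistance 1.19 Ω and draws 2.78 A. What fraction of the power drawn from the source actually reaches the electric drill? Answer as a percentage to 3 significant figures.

97.8 %

The supply cable carries the full 2.78 A.
P_line = I² R_line = (2.780)² × 1.19 = 9.197 W
P_source = V I = 153 × 2.780 = 425.3 W; P_load = 416.1 W
η = P_load / P_source = 416.1 / 425.3 = 0.9784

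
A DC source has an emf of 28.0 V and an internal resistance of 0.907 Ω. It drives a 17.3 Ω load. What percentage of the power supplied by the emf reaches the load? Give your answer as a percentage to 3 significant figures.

η = P_load/(P_load+P_int) = I²R/(I²R+I²r) = R/(R+r) — the I² cancels for series elements.
η = R / (R + r) = 17.3 / (17.3 + 0.907) = 0.9502

95.0 %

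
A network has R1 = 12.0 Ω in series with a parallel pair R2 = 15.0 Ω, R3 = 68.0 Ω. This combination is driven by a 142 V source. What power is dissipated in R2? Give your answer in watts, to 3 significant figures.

344 W

First combine the parallel branches into one equivalent R_p, then R1 + R_p is a series pair.
R_p = (15.0×68.0)/(15.0+68.0) = 12.29 Ω
R_total = 12.0 + 12.29 = 24.29 Ω
I = V / R_total = 142 / 24.29 = 5.846 A
Voltage across the parallel pair: V_p = I × R_p = 5.846 × 12.29 = 71.85 V
With V_p across R2, its power is V_p²/R2.
P_R2 = (71.85)² / 15.0 = 344.1 W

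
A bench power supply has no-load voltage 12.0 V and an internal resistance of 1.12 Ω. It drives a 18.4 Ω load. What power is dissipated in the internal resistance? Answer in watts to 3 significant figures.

The source's internal resistance is just another series element carrying I; its dissipation is I²r.
I = ε / (r + R) = 12.0 / (1.12 + 18.4) = 0.6148 A
P_int = I² r = (0.6148)² × 1.12 = 0.4233 W

0.423 W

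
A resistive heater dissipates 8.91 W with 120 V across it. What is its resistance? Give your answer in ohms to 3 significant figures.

1620 Ω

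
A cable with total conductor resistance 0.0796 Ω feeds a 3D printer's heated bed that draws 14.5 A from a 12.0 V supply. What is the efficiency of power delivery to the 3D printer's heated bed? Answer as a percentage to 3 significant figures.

The cable carries the full 14.5 A.
P_line = I² R_line = (14.50)² × 0.0796 = 16.74 W
P_source = V I = 12.0 × 14.50 = 174.0 W; P_load = 157.3 W
η = P_load / P_source = 157.3 / 174.0 = 0.9038

90.4 %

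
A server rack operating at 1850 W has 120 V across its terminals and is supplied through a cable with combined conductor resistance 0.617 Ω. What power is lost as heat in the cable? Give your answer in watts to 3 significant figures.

Line loss is just I²R for the cable — we know both I and R_line directly.
I = P / V = 1850 / 120 = 15.42 A through the cable.
P_line = I² R_line = (15.42)² × 0.617 = 146.6 W

147 W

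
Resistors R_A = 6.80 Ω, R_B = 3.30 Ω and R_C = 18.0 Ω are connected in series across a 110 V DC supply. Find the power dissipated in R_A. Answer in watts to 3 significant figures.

Since the resistors are in series they all carry the loop current I = V/R_total; the power in any one is I²R.
R_total = 6.80 + 3.30 + 18.0 = 28.10 Ω
I = V / R_total = 110 / 28.10 = 3.915 A
P_R_A = I² × R_A = (3.915)² × 6.80 = 104.2 W

104 W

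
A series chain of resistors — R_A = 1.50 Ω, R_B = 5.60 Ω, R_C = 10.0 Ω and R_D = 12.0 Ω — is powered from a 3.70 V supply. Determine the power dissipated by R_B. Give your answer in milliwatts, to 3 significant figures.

90.5 mW

In a series string the same current flows through every resistor — find that current, then P = I²R for the one we want.
R_total = 1.50 + 5.60 + 10.0 + 12.0 = 29.10 Ω
I = V / R_total = 3.70 / 29.10 = 0.1271 A
P_R_B = I² × R_B = (0.1271)² × 5.60 = 0.09053 W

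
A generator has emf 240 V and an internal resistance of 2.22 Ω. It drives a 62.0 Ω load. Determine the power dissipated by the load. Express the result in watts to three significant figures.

Find the circuit current first, then P = I²R for the load (series elements share I).
I = ε / (r + R) = 240 / (2.22 + 62.0) = 3.737 A
P_load = I² R = (3.737)² × 62.0 = 865.9 W

866 W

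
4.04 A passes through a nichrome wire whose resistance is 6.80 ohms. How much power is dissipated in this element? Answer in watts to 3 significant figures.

111 W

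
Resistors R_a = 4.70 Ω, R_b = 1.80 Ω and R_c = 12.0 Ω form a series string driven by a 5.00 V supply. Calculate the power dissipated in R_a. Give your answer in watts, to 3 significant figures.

The current is common to all series resistors; compute it, then apply P = I²R for the target.
R_total = 4.70 + 1.80 + 12.0 = 18.50 Ω
I = V / R_total = 5.00 / 18.50 = 0.2703 A
P_R_a = I² × R_a = (0.2703)² × 4.70 = 0.3433 W

0.343 W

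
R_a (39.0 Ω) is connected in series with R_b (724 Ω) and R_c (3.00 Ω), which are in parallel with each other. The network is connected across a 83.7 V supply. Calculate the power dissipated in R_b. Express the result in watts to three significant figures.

0.0490 W

Collapse R_b‖R_c to a single equivalent, reducing the network to two series elements.
R_p = (724×3.00)/(724+3.00) = 2.988 Ω
R_total = 39.0 + 2.988 = 41.99 Ω
I = V / R_total = 83.7 / 41.99 = 1.993 A
Voltage across the parallel pair: V_p = I × R_p = 1.993 × 2.988 = 5.956 V
R_b sees V_p directly, so P = V_p² / R_b.
P_R_b = (5.956)² / 724 = 0.04899 W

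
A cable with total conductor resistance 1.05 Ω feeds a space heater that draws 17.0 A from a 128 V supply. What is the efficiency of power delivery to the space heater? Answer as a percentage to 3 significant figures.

The cable carries the full 17.0 A.
P_line = I² R_line = (17.00)² × 1.05 = 303.4 W
P_source = V I = 128 × 17.00 = 2176 W; P_load = 1873 W
η = P_load / P_source = 1873 / 2176 = 0.8605

86.1 %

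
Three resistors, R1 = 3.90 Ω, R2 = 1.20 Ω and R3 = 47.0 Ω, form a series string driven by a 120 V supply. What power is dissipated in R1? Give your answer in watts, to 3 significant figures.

Every series element carries the same I. Get I from the total resistance, then P = I² × R1.
R_total = 3.90 + 1.20 + 47.0 = 52.10 Ω
I = V / R_total = 120 / 52.10 = 2.303 A
P_R1 = I² × R1 = (2.303)² × 3.90 = 20.69 W

20.7 W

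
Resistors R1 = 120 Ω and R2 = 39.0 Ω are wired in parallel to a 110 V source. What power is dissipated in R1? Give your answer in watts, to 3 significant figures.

R1 sits directly across the source, so P = V²/R with V = 110 V.
P_R1 = V² / R1 = (110)² / 120 Ω = 100.8 W

101 W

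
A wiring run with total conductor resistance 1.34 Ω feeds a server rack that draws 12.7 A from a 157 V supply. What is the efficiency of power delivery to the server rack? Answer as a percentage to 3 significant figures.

The wiring run carries the full 12.7 A.
P_line = I² R_line = (12.70)² × 1.34 = 216.1 W
P_source = V I = 157 × 12.70 = 1994 W; P_load = 1778 W
η = P_load / P_source = 1778 / 1994 = 0.8916

89.2 %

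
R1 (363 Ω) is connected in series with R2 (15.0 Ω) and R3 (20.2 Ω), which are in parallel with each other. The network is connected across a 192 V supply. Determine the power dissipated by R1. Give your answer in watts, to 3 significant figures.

96.9 W

Collapse R2‖R3 to a single equivalent, reducing the network to two series elements.
R_p = (15.0×20.2)/(15.0+20.2) = 8.608 Ω
R_total = 363 + 8.608 = 371.6 Ω
I = V / R_total = 192 / 371.6 = 0.5167 A
R1 carries the full series current, so P = I²R.
P_R1 = (0.5167)² × 363 = 96.90 W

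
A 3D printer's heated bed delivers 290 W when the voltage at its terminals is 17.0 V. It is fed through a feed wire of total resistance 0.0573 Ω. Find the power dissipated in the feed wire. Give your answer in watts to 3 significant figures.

16.7 W

The feed wire is a series resistance carrying the load current; its dissipation is I²R_line.
I = P / V = 290 / 17.0 = 17.06 A through the feed wire.
P_line = I² R_line = (17.06)² × 0.0573 = 16.67 W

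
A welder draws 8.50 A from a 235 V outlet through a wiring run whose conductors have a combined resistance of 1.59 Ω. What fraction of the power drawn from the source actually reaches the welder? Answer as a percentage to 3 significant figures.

94.2 %

The wiring run carries the full 8.50 A.
P_line = I² R_line = (8.500)² × 1.59 = 114.9 W
P_source = V I = 235 × 8.500 = 1998 W; P_load = 1883 W
η = P_load / P_source = 1883 / 1998 = 0.9425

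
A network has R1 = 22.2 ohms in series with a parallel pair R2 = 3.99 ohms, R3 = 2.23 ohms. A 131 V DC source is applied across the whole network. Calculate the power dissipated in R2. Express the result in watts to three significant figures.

First combine the parallel branches into one equivalent R_p, then R1 + R_p is a series pair.
R_p = (3.99×2.23)/(3.99+2.23) = 1.430 Ω
R_total = 22.2 + 1.430 = 23.63 Ω
I = V / R_total = 131 / 23.63 = 5.544 A
Voltage across the parallel pair: V_p = I × R_p = 5.544 × 1.430 = 7.930 V
R2 sees V_p directly, so P = V_p² / R2.
P_R2 = (7.930)² / 3.99 = 15.76 W

15.8 W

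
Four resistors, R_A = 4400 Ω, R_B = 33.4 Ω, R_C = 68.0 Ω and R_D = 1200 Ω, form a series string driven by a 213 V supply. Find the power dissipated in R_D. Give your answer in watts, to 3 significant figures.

Series elements share the same current, so find I first, then use P = I²R.
R_total = 4400 + 33.4 + 68.0 + 1200 = 5701 Ω
I = V / R_total = 213 / 5701 = 0.03736 A
P_R_D = I² × R_D = (0.03736)² × 1200 = 1.675 W

1.67 W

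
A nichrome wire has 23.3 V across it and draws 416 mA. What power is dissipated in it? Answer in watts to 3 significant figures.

9.69 W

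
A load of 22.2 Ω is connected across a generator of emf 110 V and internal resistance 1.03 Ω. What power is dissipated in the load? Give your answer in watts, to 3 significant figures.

498 W

Find the circuit current first, then P = I²R for the load (series elements share I).
I = ε / (r + R) = 110 / (1.03 + 22.2) = 4.735 A
P_load = I² R = (4.735)² × 22.2 = 497.8 W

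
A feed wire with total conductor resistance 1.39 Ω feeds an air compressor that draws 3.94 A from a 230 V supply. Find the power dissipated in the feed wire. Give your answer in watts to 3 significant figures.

The feed wire is a series resistance carrying the load current; its dissipation is I²R_line.
The feed wire carries the full 3.94 A.
P_line = I² R_line = (3.940)² × 1.39 = 21.58 W

21.6 W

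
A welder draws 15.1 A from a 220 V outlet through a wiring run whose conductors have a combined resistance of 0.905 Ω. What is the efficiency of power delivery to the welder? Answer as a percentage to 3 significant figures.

The wiring run carries the full 15.1 A.
P_line = I² R_line = (15.10)² × 0.905 = 206.3 W
P_source = V I = 220 × 15.10 = 3322 W; P_load = 3116 W
η = P_load / P_source = 3116 / 3322 = 0.9379

93.8 %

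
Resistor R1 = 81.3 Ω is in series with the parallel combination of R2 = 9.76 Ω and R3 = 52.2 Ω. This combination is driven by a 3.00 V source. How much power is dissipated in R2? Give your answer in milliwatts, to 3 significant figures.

7.78 mW

Collapse R2‖R3 to a single equivalent, reducing the network to two series elements.
R_p = (9.76×52.2)/(9.76+52.2) = 8.223 Ω
R_total = 81.3 + 8.223 = 89.52 Ω
I = V / R_total = 3.00 / 89.52 = 0.03351 A
Voltage across the parallel pair: V_p = I × R_p = 0.03351 × 8.223 = 0.2755 V
R2 is across V_p, so use P = V²/R for that branch.
P_R2 = (0.2755)² / 9.76 = 0.007779 W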